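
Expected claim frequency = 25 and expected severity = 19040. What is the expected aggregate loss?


E[S] = E[N] * E[X]
= 25 * 19040
= 476000


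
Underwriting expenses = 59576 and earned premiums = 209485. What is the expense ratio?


Expense ratio = expenses / premiums
= 59576 / 209485
= 0.2844


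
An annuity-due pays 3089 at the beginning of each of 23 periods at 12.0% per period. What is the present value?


PV_due = PMT * (1-(1+i)^(-n))/i * (1+i)
PV_immediate = 23842.2417
PV_due = 23842.2417 * 1.12
= 26703.3107


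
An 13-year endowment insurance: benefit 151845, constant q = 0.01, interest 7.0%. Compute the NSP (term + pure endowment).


Term component = 12069.0197
Pure endowment = 13_p_x * v^13 * benefit = 0.877521 * 0.414964 * 151845 = 55292.8424
NSP = 67361.8621


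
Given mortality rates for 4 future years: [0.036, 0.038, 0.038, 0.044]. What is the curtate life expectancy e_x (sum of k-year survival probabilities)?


e_x = sum_{k=1}^{n} k_p_x
k_p_x values:
  1_p_x = 0.964
  2_p_x = 0.927368
  3_p_x = 0.892128
  4_p_x = 0.852874
e_x = 3.6364


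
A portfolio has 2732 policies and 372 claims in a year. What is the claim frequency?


frequency = claims / policies
= 372 / 2732
= 0.1362


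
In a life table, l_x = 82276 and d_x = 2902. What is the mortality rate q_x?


q_x = d_x / l_x
= 2902 / 82276
= 0.0353


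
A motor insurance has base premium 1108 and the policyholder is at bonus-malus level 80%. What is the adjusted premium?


adjusted = base * BM_level / 100
= 1108 * 80 / 100
= 1108 * 0.8
= 886.4


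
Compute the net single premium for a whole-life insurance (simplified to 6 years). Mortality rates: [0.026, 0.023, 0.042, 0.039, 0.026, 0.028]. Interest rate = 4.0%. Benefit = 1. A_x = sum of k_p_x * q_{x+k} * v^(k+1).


v = 0.961538
Year 0: k_p_x=1.0, q=0.026, term=0.025
Year 1: k_p_x=0.974, q=0.023, term=0.020712
Year 2: k_p_x=0.951598, q=0.042, term=0.035531
Year 3: k_p_x=0.911631, q=0.039, term=0.030391
Year 4: k_p_x=0.876077, q=0.026, term=0.018722
Year 5: k_p_x=0.853299, q=0.028, term=0.018882
A_x = 0.1492


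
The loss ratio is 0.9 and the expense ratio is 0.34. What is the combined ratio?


Combined ratio = loss ratio + expense ratio
= 0.9 + 0.34
= 1.24


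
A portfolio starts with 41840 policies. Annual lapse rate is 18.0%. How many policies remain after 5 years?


remaining = initial * (1 - lapse)^years
= 41840 * (1 - 0.18)^5
= 41840 * 0.37074
= 15511.755


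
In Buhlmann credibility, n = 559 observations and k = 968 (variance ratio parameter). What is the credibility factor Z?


Z = n / (n + k)
= 559 / (559 + 968)
= 559 / 1527
= 0.3661


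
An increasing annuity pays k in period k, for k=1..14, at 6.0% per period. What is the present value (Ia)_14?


(Ia)_n = sum_{k=1}^{n} k * v^k, v = 1/(1+i)
v = 0.943396
Sum computed term by term:
(Ia)_14 = 61.0078


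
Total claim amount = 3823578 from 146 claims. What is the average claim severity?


severity = total / number
= 3823578 / 146
= 26188.8904


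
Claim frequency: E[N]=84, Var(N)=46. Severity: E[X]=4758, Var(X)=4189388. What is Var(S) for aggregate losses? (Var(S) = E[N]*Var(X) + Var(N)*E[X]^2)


Var(S) = E[N]*Var(X) + Var(N)*E[X]^2
= 84*4189388 + 46*4758^2
= 351908592 + 1041373944
= 1.3933e+09


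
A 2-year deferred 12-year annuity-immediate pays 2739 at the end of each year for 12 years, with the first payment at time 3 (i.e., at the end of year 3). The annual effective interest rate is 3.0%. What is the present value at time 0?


PV at time 2 of the 12-year annuity-immediate:
a_n = 2739 * (1-(1+0.03)^(-12))/0.03 = 27264.0169
Discount back 2 years to time 0:
PV = 27264.0169 * (1+0.03)^(-2)
= 27264.0169 * 0.942596
= 25698.9508


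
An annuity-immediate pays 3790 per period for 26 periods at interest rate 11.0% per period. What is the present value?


PV = PMT * (1 - (1+i)^(-n)) / i
= 3790 * (1 - (1+0.11)^(-26)) / 0.11
= 3790 * (1 - 0.066314) / 0.11
= 3790 * 8.488058
= 32169.7408


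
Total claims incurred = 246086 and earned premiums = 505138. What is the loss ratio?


Loss ratio = claims / premiums
= 246086 / 505138
= 0.4872


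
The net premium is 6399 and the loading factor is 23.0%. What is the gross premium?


Gross = net * (1 + loading)
= 6399 * (1 + 0.23)
= 6399 * 1.23
= 7870.77


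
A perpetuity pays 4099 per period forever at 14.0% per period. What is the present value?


PV = PMT / i
= 4099 / 0.14
= 29278.5714


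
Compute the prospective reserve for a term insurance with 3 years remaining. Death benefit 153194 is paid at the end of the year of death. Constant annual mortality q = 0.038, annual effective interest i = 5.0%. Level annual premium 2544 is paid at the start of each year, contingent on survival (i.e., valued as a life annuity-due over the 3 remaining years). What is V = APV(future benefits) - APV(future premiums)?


v = 1/(1+i) = 0.952381
APV(future benefits) per unit = sum_{k=0}^{2} k_p_x * q * v^(k+1) = 0.099726
APV(future benefits) = 153194 * 0.099726 = 15277.4726
Life annuity-due factor ä_{x:3} = sum_{k=0}^{2} k_p_x * v^k = 2.755595
APV(future premiums) = 2544 * 2.755595 = 7010.2349
V = 15277.4726 - 7010.2349
= 8267.2378


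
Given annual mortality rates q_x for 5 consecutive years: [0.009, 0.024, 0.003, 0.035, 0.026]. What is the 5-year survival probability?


p_k = 1 - q_k for each year
Survival = product of (1 - q_k)
= 0.991 * 0.976 * 0.997 * 0.965 * 0.974
= 0.9064


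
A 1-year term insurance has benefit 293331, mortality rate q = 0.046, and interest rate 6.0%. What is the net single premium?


NSP = benefit * q * v
v = 1/(1+i) = 0.943396
NSP = 293331 * 0.046 * 0.943396
= 12729.4585


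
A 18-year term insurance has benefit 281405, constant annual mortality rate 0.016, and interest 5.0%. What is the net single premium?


NSP = benefit * sum_{k=0}^{n-1} k_p_x * q * v^(k+1)
With constant q=0.016, v=0.952381
Sum = 0.167075
NSP = 281405 * 0.167075
= 47015.6649


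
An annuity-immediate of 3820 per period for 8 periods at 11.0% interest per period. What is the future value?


FV = PMT * ((1+i)^n - 1) / i
= 3820 * ((1.11)^8 - 1) / 0.11
= 3820 * (2.304538 - 1) / 0.11
= 45303.0389


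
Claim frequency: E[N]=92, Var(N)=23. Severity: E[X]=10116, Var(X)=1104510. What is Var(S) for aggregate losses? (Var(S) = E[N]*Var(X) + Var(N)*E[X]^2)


Var(S) = E[N]*Var(X) + Var(N)*E[X]^2
= 92*1104510 + 23*10116^2
= 101614920 + 2353669488
= 2.4553e+09


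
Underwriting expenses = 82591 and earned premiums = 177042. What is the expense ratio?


Expense ratio = expenses / premiums
= 82591 / 177042
= 0.4665


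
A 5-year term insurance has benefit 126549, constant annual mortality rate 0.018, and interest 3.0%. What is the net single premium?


NSP = benefit * sum_{k=0}^{n-1} k_p_x * q * v^(k+1)
With constant q=0.018, v=0.970874
Sum = 0.079605
NSP = 126549 * 0.079605
= 10073.9811


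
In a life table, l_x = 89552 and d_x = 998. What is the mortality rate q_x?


q_x = d_x / l_x
= 998 / 89552
= 0.0111


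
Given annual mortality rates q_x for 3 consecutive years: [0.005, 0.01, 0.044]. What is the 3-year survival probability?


p_k = 1 - q_k for each year
Survival = product of (1 - q_k)
= 0.995 * 0.99 * 0.956
= 0.9417


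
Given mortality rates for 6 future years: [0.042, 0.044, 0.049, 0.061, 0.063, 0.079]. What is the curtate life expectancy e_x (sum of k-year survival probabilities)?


e_x = sum_{k=1}^{n} k_p_x
k_p_x values:
  1_p_x = 0.958
  2_p_x = 0.915848
  3_p_x = 0.870971
  4_p_x = 0.817842
  5_p_x = 0.766318
  6_p_x = 0.705779
e_x = 5.0348


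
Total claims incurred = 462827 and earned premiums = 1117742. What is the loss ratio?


Loss ratio = claims / premiums
= 462827 / 1117742
= 0.4141


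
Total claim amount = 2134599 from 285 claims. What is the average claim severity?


severity = total / number
= 2134599 / 285
= 7489.8211


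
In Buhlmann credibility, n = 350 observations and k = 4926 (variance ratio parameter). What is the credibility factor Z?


Z = n / (n + k)
= 350 / (350 + 4926)
= 350 / 5276
= 0.0663


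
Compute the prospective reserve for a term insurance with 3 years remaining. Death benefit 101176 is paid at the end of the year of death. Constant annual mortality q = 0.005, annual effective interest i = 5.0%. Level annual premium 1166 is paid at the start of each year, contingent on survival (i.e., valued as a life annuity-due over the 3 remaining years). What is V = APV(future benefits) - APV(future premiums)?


v = 1/(1+i) = 0.952381
APV(future benefits) per unit = sum_{k=0}^{2} k_p_x * q * v^(k+1) = 0.01355
APV(future benefits) = 101176 * 0.01355 = 1370.9834
Life annuity-due factor ä_{x:3} = sum_{k=0}^{2} k_p_x * v^k = 2.845601
APV(future premiums) = 1166 * 2.845601 = 3317.9707
V = 1370.9834 - 3317.9707
= -1946.9872


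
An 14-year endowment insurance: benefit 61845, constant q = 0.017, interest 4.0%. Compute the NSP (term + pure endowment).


Term component = 10066.5987
Pure endowment = 14_p_x * v^14 * benefit = 0.786592 * 0.577475 * 61845 = 28092.2868
NSP = 38158.8855


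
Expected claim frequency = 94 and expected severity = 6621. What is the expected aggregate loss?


E[S] = E[N] * E[X]
= 94 * 6621
= 622374


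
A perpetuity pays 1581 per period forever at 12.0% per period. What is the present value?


PV = PMT / i
= 1581 / 0.12
= 13175.0


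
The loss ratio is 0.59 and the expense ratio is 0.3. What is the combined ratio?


Combined ratio = loss ratio + expense ratio
= 0.59 + 0.3
= 0.89


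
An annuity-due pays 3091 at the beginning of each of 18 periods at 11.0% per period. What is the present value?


PV_due = PMT * (1-(1+i)^(-n))/i * (1+i)
PV_immediate = 23805.6968
PV_due = 23805.6968 * 1.11
= 26424.3235


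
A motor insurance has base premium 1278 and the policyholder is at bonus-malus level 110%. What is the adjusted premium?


adjusted = base * BM_level / 100
= 1278 * 110 / 100
= 1278 * 1.1
= 1405.8


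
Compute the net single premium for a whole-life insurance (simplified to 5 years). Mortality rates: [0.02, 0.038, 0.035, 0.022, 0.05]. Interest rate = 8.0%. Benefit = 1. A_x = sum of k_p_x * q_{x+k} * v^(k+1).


v = 0.925926
Year 0: k_p_x=1.0, q=0.02, term=0.018519
Year 1: k_p_x=0.98, q=0.038, term=0.031927
Year 2: k_p_x=0.94276, q=0.035, term=0.026194
Year 3: k_p_x=0.909763, q=0.022, term=0.014711
Year 4: k_p_x=0.889749, q=0.05, term=0.030277
A_x = 0.1216


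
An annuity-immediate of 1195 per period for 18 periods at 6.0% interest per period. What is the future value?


FV = PMT * ((1+i)^n - 1) / i
= 1195 * ((1.06)^18 - 1) / 0.06
= 1195 * (2.854339 - 1) / 0.06
= 36932.2548


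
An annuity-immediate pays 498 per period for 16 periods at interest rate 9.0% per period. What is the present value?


PV = PMT * (1 - (1+i)^(-n)) / i
= 498 * (1 - (1+0.09)^(-16)) / 0.09
= 498 * (1 - 0.25187) / 0.09
= 498 * 8.312558
= 4139.654


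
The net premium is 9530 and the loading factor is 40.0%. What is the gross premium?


Gross = net * (1 + loading)
= 9530 * (1 + 0.4)
= 9530 * 1.4
= 13342.0


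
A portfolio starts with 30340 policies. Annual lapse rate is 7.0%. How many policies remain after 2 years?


remaining = initial * (1 - lapse)^years
= 30340 * (1 - 0.07)^2
= 30340 * 0.8649
= 26241.066


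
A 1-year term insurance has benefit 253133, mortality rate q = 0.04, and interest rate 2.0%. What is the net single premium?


NSP = benefit * q * v
v = 1/(1+i) = 0.980392
NSP = 253133 * 0.04 * 0.980392
= 9926.7843


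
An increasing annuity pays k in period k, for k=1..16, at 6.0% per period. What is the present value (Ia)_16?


(Ia)_n = sum_{k=1}^{n} k * v^k, v = 1/(1+i)
v = 0.943396
Sum computed term by term:
(Ia)_16 = 73.5651


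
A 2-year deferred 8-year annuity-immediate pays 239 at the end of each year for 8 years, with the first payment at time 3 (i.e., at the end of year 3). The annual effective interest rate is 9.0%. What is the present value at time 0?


PV at time 2 of the 8-year annuity-immediate:
a_n = 239 * (1-(1+0.09)^(-8))/0.09 = 1322.8218
Discount back 2 years to time 0:
PV = 1322.8218 * (1+0.09)^(-2)
= 1322.8218 * 0.84168
= 1113.3926


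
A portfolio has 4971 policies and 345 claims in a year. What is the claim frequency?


frequency = claims / policies
= 345 / 4971
= 0.0694


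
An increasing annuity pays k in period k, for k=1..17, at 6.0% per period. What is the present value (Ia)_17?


(Ia)_n = sum_{k=1}^{n} k * v^k, v = 1/(1+i)
v = 0.943396
Sum computed term by term:
(Ia)_17 = 79.8783


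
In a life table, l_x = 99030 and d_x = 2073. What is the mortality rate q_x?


q_x = d_x / l_x
= 2073 / 99030
= 0.0209


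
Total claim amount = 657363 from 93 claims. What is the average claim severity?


severity = total / number
= 657363 / 93
= 7068.4194


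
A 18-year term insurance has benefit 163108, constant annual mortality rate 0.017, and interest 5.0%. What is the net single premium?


NSP = benefit * sum_{k=0}^{n-1} k_p_x * q * v^(k+1)
With constant q=0.017, v=0.952381
Sum = 0.176298
NSP = 163108 * 0.176298
= 28755.5547


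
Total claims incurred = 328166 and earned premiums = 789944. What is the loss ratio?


Loss ratio = claims / premiums
= 328166 / 789944
= 0.4154


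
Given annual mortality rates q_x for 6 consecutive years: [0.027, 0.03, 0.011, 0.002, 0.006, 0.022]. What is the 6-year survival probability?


p_k = 1 - q_k for each year
Survival = product of (1 - q_k)
= 0.973 * 0.97 * 0.989 * 0.998 * 0.994 * 0.978
= 0.9056


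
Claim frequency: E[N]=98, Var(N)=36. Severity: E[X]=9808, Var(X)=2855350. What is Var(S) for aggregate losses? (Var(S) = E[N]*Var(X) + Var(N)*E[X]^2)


Var(S) = E[N]*Var(X) + Var(N)*E[X]^2
= 98*2855350 + 36*9808^2
= 279824300 + 3463087104
= 3.7429e+09


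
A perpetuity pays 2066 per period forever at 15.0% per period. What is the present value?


PV = PMT / i
= 2066 / 0.15
= 13773.3333


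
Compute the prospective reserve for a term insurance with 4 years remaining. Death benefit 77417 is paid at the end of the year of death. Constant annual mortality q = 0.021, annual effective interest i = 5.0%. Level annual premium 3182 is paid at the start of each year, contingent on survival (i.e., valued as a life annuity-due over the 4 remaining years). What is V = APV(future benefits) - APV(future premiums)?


v = 1/(1+i) = 0.952381
APV(future benefits) per unit = sum_{k=0}^{3} k_p_x * q * v^(k+1) = 0.072245
APV(future benefits) = 77417 * 0.072245 = 5593.0158
Life annuity-due factor ä_{x:4} = sum_{k=0}^{3} k_p_x * v^k = 3.612266
APV(future premiums) = 3182 * 3.612266 = 11494.23
V = 5593.0158 - 11494.23
= -5901.2143


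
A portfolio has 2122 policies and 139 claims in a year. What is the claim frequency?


frequency = claims / policies
= 139 / 2122
= 0.0655


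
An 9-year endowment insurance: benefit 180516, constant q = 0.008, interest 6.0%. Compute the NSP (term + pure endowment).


Term component = 9543.5548
Pure endowment = 9_p_x * v^9 * benefit = 0.930262 * 0.591898 * 180516 = 99395.784
NSP = 108939.3388


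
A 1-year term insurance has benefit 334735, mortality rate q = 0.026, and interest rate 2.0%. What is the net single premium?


NSP = benefit * q * v
v = 1/(1+i) = 0.980392
NSP = 334735 * 0.026 * 0.980392
= 8532.4608


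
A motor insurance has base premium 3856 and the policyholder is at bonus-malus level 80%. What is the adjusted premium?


adjusted = base * BM_level / 100
= 3856 * 80 / 100
= 3856 * 0.8
= 3084.8


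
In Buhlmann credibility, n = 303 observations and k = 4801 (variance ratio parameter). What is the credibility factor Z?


Z = n / (n + k)
= 303 / (303 + 4801)
= 303 / 5104
= 0.0594


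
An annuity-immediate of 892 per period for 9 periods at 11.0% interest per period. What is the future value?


FV = PMT * ((1+i)^n - 1) / i
= 892 * ((1.11)^9 - 1) / 0.11
= 892 * (2.558037 - 1) / 0.11
= 12634.2631


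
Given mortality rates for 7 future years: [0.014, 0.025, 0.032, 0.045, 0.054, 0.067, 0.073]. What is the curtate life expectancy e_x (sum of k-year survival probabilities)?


e_x = sum_{k=1}^{n} k_p_x
k_p_x values:
  1_p_x = 0.986
  2_p_x = 0.96135
  3_p_x = 0.930587
  4_p_x = 0.88871
  5_p_x = 0.84072
  6_p_x = 0.784392
  7_p_x = 0.727131
e_x = 6.1189


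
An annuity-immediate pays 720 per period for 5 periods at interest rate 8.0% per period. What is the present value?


PV = PMT * (1 - (1+i)^(-n)) / i
= 720 * (1 - (1+0.08)^(-5)) / 0.08
= 720 * (1 - 0.680583) / 0.08
= 720 * 3.99271
= 2874.7512


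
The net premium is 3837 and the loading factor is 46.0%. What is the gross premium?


Gross = net * (1 + loading)
= 3837 * (1 + 0.46)
= 3837 * 1.46
= 5602.02


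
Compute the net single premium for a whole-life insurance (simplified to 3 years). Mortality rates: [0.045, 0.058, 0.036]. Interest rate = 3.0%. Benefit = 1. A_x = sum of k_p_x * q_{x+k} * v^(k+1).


v = 0.970874
Year 0: k_p_x=1.0, q=0.045, term=0.043689
Year 1: k_p_x=0.955, q=0.058, term=0.05221
Year 2: k_p_x=0.89961, q=0.036, term=0.029638
A_x = 0.1255


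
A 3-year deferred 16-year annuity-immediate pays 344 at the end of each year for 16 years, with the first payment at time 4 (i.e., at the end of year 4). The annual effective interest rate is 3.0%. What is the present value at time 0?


PV at time 3 of the 16-year annuity-immediate:
a_n = 344 * (1-(1+0.03)^(-16))/0.03 = 4321.0191
Discount back 3 years to time 0:
PV = 4321.0191 * (1+0.03)^(-3)
= 4321.0191 * 0.915142
= 3954.3446


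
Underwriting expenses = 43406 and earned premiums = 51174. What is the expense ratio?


Expense ratio = expenses / premiums
= 43406 / 51174
= 0.8482


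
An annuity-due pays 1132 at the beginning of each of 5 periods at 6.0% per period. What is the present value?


PV_due = PMT * (1-(1+i)^(-n))/i * (1+i)
PV_immediate = 4768.3958
PV_due = 4768.3958 * 1.06
= 5054.4996


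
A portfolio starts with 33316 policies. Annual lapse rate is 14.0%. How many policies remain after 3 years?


remaining = initial * (1 - lapse)^years
= 33316 * (1 - 0.14)^3
= 33316 * 0.636056
= 21190.8417


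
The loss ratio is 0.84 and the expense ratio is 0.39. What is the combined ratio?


Combined ratio = loss ratio + expense ratio
= 0.84 + 0.39
= 1.23


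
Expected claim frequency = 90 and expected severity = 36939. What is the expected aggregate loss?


E[S] = E[N] * E[X]
= 90 * 36939
= 3.3245e+06


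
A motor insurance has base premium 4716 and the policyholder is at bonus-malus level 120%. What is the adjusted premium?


adjusted = base * BM_level / 100
= 4716 * 120 / 100
= 4716 * 1.2
= 5659.2


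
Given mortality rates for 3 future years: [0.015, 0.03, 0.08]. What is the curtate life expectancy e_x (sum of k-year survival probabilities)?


e_x = sum_{k=1}^{n} k_p_x
k_p_x values:
  1_p_x = 0.985
  2_p_x = 0.95545
  3_p_x = 0.879014
e_x = 2.8195


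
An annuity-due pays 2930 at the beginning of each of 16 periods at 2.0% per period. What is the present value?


PV_due = PMT * (1-(1+i)^(-n))/i * (1+i)
PV_immediate = 39782.6883
PV_due = 39782.6883 * 1.02
= 40578.3421


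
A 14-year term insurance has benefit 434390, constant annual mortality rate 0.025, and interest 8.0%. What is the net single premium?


NSP = benefit * sum_{k=0}^{n-1} k_p_x * q * v^(k+1)
With constant q=0.025, v=0.925926
Sum = 0.181225
NSP = 434390 * 0.181225
= 78722.4582


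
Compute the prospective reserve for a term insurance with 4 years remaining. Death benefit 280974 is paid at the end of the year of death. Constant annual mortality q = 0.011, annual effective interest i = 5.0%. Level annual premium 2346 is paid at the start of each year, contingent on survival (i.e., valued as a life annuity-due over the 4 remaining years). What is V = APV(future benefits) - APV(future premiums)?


v = 1/(1+i) = 0.952381
APV(future benefits) per unit = sum_{k=0}^{3} k_p_x * q * v^(k+1) = 0.038392
APV(future benefits) = 280974 * 0.038392 = 10787.2769
Life annuity-due factor ä_{x:4} = sum_{k=0}^{3} k_p_x * v^k = 3.664733
APV(future premiums) = 2346 * 3.664733 = 8597.463
V = 10787.2769 - 8597.463
= 2189.8139


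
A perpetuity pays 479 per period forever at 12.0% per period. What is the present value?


PV = PMT / i
= 479 / 0.12
= 3991.6667


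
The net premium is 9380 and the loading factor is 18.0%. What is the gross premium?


Gross = net * (1 + loading)
= 9380 * (1 + 0.18)
= 9380 * 1.18
= 11068.4


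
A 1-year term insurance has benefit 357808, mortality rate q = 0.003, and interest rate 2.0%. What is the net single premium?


NSP = benefit * q * v
v = 1/(1+i) = 0.980392
NSP = 357808 * 0.003 * 0.980392
= 1052.3765


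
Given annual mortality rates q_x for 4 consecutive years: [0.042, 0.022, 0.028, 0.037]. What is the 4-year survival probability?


p_k = 1 - q_k for each year
Survival = product of (1 - q_k)
= 0.958 * 0.978 * 0.972 * 0.963
= 0.877


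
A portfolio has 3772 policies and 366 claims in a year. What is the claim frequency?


frequency = claims / policies
= 366 / 3772
= 0.097


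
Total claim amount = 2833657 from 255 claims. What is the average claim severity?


severity = total / number
= 2833657 / 255
= 11112.3804


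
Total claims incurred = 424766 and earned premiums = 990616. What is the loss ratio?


Loss ratio = claims / premiums
= 424766 / 990616
= 0.4288


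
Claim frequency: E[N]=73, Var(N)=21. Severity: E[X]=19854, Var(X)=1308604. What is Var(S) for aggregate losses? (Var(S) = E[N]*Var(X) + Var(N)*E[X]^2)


Var(S) = E[N]*Var(X) + Var(N)*E[X]^2
= 73*1308604 + 21*19854^2
= 95528092 + 8277807636
= 8.3733e+09


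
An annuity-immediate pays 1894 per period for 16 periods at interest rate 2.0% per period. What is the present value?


PV = PMT * (1 - (1+i)^(-n)) / i
= 1894 * (1 - (1+0.02)^(-16)) / 0.02
= 1894 * (1 - 0.728446) / 0.02
= 1894 * 13.577709
= 25716.1814


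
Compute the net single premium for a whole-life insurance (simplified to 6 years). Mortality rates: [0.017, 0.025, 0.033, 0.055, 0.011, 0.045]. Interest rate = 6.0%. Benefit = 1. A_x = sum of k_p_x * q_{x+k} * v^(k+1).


v = 0.943396
Year 0: k_p_x=1.0, q=0.017, term=0.016038
Year 1: k_p_x=0.983, q=0.025, term=0.021872
Year 2: k_p_x=0.958425, q=0.033, term=0.026555
Year 3: k_p_x=0.926797, q=0.055, term=0.040376
Year 4: k_p_x=0.875823, q=0.011, term=0.007199
Year 5: k_p_x=0.866189, q=0.045, term=0.027478
A_x = 0.1395


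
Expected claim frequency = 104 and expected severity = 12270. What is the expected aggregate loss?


E[S] = E[N] * E[X]
= 104 * 12270
= 1.2761e+06


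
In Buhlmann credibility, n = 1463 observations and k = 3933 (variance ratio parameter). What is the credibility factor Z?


Z = n / (n + k)
= 1463 / (1463 + 3933)
= 1463 / 5396
= 0.2711


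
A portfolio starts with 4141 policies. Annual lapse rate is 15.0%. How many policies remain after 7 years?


remaining = initial * (1 - lapse)^years
= 4141 * (1 - 0.15)^7
= 4141 * 0.320577
= 1327.5097


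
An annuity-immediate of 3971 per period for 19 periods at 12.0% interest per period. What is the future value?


FV = PMT * ((1+i)^n - 1) / i
= 3971 * ((1.12)^19 - 1) / 0.12
= 3971 * (8.612762 - 1) / 0.12
= 251918.9723


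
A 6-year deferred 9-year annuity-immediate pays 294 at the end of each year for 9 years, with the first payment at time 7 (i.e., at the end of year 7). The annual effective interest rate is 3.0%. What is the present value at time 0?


PV at time 6 of the 9-year annuity-immediate:
a_n = 294 * (1-(1+0.03)^(-9))/0.03 = 2289.116
Discount back 6 years to time 0:
PV = 2289.116 * (1+0.03)^(-6)
= 2289.116 * 0.837484
= 1917.0986


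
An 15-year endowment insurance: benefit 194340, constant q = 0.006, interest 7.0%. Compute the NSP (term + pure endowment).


Term component = 10261.7514
Pure endowment = 15_p_x * v^15 * benefit = 0.913683 * 0.362446 * 194340 = 64357.8162
NSP = 74619.5675


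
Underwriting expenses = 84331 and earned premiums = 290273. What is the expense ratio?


Expense ratio = expenses / premiums
= 84331 / 290273
= 0.2905


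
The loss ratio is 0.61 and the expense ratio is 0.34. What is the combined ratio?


Combined ratio = loss ratio + expense ratio
= 0.61 + 0.34
= 0.95


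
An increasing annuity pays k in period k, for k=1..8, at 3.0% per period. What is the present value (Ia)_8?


(Ia)_n = sum_{k=1}^{n} k * v^k, v = 1/(1+i)
v = 0.970874
Sum computed term by term:
(Ia)_8 = 30.5003


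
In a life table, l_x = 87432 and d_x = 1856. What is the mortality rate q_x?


q_x = d_x / l_x
= 1856 / 87432
= 0.0212


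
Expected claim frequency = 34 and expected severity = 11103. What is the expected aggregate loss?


E[S] = E[N] * E[X]
= 34 * 11103
= 377502


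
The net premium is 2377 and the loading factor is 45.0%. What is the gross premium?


Gross = net * (1 + loading)
= 2377 * (1 + 0.45)
= 2377 * 1.45
= 3446.65


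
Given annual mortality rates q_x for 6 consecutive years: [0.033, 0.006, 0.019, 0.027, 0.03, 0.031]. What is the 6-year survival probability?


p_k = 1 - q_k for each year
Survival = product of (1 - q_k)
= 0.967 * 0.994 * 0.981 * 0.973 * 0.97 * 0.969
= 0.8624


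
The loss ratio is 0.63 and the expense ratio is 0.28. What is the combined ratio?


Combined ratio = loss ratio + expense ratio
= 0.63 + 0.28
= 0.91


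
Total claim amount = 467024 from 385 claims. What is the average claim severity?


severity = total / number
= 467024 / 385
= 1213.0494


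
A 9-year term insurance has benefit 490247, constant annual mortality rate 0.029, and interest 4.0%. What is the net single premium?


NSP = benefit * sum_{k=0}^{n-1} k_p_x * q * v^(k+1)
With constant q=0.029, v=0.961538
Sum = 0.19371
NSP = 490247 * 0.19371
= 94965.5858


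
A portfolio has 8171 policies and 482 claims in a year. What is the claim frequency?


frequency = claims / policies
= 482 / 8171
= 0.059


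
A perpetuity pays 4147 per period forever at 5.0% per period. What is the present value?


PV = PMT / i
= 4147 / 0.05
= 82940.0


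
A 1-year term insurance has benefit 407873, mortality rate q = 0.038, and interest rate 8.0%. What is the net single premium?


NSP = benefit * q * v
v = 1/(1+i) = 0.925926
NSP = 407873 * 0.038 * 0.925926
= 14351.087


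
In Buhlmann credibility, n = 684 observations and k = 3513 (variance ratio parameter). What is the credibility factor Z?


Z = n / (n + k)
= 684 / (684 + 3513)
= 684 / 4197
= 0.163


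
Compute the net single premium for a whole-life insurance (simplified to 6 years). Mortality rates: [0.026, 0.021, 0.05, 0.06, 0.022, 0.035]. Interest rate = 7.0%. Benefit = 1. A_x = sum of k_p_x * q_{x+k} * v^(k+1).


v = 0.934579
Year 0: k_p_x=1.0, q=0.026, term=0.024299
Year 1: k_p_x=0.974, q=0.021, term=0.017865
Year 2: k_p_x=0.953546, q=0.05, term=0.038919
Year 3: k_p_x=0.905869, q=0.06, term=0.041465
Year 4: k_p_x=0.851517, q=0.022, term=0.013357
Year 5: k_p_x=0.832783, q=0.035, term=0.019422
A_x = 0.1553


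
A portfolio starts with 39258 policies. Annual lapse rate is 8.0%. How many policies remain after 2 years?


remaining = initial * (1 - lapse)^years
= 39258 * (1 - 0.08)^2
= 39258 * 0.8464
= 33227.9712


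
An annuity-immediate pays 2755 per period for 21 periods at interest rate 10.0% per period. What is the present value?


PV = PMT * (1 - (1+i)^(-n)) / i
= 2755 * (1 - (1+0.1)^(-21)) / 0.1
= 2755 * (1 - 0.135131) / 0.1
= 2755 * 8.648694
= 23827.1528


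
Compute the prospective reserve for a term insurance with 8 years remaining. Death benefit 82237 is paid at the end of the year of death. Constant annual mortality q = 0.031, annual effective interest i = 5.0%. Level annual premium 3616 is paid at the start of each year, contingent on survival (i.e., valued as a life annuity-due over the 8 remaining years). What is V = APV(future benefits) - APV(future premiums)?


v = 1/(1+i) = 0.952381
APV(future benefits) per unit = sum_{k=0}^{7} k_p_x * q * v^(k+1) = 0.181366
APV(future benefits) = 82237 * 0.181366 = 14914.9668
Life annuity-due factor ä_{x:8} = sum_{k=0}^{7} k_p_x * v^k = 6.14303
APV(future premiums) = 3616 * 6.14303 = 22213.1966
V = 14914.9668 - 22213.1966
= -7298.2297


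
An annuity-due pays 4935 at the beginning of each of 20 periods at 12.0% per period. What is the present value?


PV_due = PMT * (1-(1+i)^(-n))/i * (1+i)
PV_immediate = 36861.7043
PV_due = 36861.7043 * 1.12
= 41285.1088


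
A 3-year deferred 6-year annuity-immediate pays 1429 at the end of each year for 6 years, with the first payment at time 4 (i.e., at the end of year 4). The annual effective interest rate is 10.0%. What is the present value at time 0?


PV at time 3 of the 6-year annuity-immediate:
a_n = 1429 * (1-(1+0.1)^(-6))/0.1 = 6223.6675
Discount back 3 years to time 0:
PV = 6223.6675 * (1+0.1)^(-3)
= 6223.6675 * 0.751315
= 4675.9335


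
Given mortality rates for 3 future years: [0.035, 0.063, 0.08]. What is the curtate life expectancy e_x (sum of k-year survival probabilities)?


e_x = sum_{k=1}^{n} k_p_x
k_p_x values:
  1_p_x = 0.965
  2_p_x = 0.904205
  3_p_x = 0.831869
e_x = 2.7011


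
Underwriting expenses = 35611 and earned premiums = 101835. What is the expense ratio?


Expense ratio = expenses / premiums
= 35611 / 101835
= 0.3497


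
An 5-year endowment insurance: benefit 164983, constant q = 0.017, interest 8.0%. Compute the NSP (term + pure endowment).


Term component = 10852.5731
Pure endowment = 5_p_x * v^5 * benefit = 0.917841 * 0.680583 * 164983 = 103059.4945
NSP = 113912.0677


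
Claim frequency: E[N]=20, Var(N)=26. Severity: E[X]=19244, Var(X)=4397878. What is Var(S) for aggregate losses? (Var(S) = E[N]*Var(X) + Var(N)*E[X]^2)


Var(S) = E[N]*Var(X) + Var(N)*E[X]^2
= 20*4397878 + 26*19244^2
= 87957560 + 9628619936
= 9.7166e+09


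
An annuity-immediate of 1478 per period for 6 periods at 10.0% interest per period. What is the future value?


FV = PMT * ((1+i)^n - 1) / i
= 1478 * ((1.1)^6 - 1) / 0.1
= 1478 * (1.771561 - 1) / 0.1
= 11403.6716


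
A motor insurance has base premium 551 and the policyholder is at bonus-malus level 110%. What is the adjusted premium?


adjusted = base * BM_level / 100
= 551 * 110 / 100
= 551 * 1.1
= 606.1


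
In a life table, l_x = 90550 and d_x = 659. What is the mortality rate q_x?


q_x = d_x / l_x
= 659 / 90550
= 0.0073


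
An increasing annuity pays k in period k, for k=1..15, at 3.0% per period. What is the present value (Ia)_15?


(Ia)_n = sum_{k=1}^{n} k * v^k, v = 1/(1+i)
v = 0.970874
Sum computed term by term:
(Ia)_15 = 88.9381


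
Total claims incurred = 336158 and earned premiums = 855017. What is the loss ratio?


Loss ratio = claims / premiums
= 336158 / 855017
= 0.3932


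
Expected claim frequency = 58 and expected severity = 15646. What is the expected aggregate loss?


E[S] = E[N] * E[X]
= 58 * 15646
= 907468


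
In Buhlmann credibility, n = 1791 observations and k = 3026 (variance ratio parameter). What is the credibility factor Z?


Z = n / (n + k)
= 1791 / (1791 + 3026)
= 1791 / 4817
= 0.3718


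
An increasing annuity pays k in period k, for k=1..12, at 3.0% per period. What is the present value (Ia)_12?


(Ia)_n = sum_{k=1}^{n} k * v^k, v = 1/(1+i)
v = 0.970874
Sum computed term by term:
(Ia)_12 = 61.2022


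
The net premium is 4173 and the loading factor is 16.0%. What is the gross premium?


Gross = net * (1 + loading)
= 4173 * (1 + 0.16)
= 4173 * 1.16
= 4840.68


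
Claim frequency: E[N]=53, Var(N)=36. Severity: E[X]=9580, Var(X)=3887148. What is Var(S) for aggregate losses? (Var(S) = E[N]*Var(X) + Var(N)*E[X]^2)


Var(S) = E[N]*Var(X) + Var(N)*E[X]^2
= 53*3887148 + 36*9580^2
= 206018844 + 3303950400
= 3.5100e+09


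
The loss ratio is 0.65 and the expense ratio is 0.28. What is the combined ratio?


Combined ratio = loss ratio + expense ratio
= 0.65 + 0.28
= 0.93


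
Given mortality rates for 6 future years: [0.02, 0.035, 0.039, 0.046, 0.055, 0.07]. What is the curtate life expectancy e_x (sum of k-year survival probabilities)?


e_x = sum_{k=1}^{n} k_p_x
k_p_x values:
  1_p_x = 0.98
  2_p_x = 0.9457
  3_p_x = 0.908818
  4_p_x = 0.867012
  5_p_x = 0.819326
  6_p_x = 0.761974
e_x = 5.2828


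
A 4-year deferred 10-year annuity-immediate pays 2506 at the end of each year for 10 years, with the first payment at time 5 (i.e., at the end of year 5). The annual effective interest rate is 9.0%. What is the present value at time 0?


PV at time 4 of the 10-year annuity-immediate:
a_n = 2506 * (1-(1+0.09)^(-10))/0.09 = 16082.6502
Discount back 4 years to time 0:
PV = 16082.6502 * (1+0.09)^(-4)
= 16082.6502 * 0.708425
= 11393.3549


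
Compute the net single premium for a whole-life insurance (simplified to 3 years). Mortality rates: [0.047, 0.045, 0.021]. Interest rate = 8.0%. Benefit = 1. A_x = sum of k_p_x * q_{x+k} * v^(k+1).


v = 0.925926
Year 0: k_p_x=1.0, q=0.047, term=0.043519
Year 1: k_p_x=0.953, q=0.045, term=0.036767
Year 2: k_p_x=0.910115, q=0.021, term=0.015172
A_x = 0.0955


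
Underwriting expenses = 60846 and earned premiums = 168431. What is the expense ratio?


Expense ratio = expenses / premiums
= 60846 / 168431
= 0.3613


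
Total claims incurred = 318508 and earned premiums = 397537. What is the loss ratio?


Loss ratio = claims / premiums
= 318508 / 397537
= 0.8012


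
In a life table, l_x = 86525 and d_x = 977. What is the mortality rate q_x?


q_x = d_x / l_x
= 977 / 86525
= 0.0113


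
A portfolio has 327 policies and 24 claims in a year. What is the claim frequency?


frequency = claims / policies
= 24 / 327
= 0.0734


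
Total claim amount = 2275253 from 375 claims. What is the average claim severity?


severity = total / number
= 2275253 / 375
= 6067.3413


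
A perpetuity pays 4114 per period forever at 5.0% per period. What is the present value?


PV = PMT / i
= 4114 / 0.05
= 82280.0


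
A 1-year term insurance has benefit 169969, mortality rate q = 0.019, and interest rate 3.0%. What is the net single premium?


NSP = benefit * q * v
v = 1/(1+i) = 0.970874
NSP = 169969 * 0.019 * 0.970874
= 3135.3505


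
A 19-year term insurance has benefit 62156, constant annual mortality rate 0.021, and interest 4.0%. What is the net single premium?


NSP = benefit * sum_{k=0}^{n-1} k_p_x * q * v^(k+1)
With constant q=0.021, v=0.961538
Sum = 0.235086
NSP = 62156 * 0.235086
= 14612.0241


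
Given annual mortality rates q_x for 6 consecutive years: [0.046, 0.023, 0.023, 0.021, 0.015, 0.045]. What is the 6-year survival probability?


p_k = 1 - q_k for each year
Survival = product of (1 - q_k)
= 0.954 * 0.977 * 0.977 * 0.979 * 0.985 * 0.955
= 0.8386


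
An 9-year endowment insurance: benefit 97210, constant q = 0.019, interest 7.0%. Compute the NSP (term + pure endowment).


Term component = 11254.4902
Pure endowment = 9_p_x * v^9 * benefit = 0.841436 * 0.543934 * 97210 = 44491.5986
NSP = 55746.0888


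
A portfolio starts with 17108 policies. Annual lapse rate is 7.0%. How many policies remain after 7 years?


remaining = initial * (1 - lapse)^years
= 17108 * (1 - 0.07)^7
= 17108 * 0.601701
= 10293.8985


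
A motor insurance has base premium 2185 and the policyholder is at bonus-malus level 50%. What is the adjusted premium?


adjusted = base * BM_level / 100
= 2185 * 50 / 100
= 2185 * 0.5
= 1092.5


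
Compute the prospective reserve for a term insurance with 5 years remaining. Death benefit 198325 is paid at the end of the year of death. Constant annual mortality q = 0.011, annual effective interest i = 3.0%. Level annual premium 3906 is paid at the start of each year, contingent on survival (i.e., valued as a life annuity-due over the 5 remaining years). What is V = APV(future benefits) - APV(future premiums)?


v = 1/(1+i) = 0.970874
APV(future benefits) per unit = sum_{k=0}^{4} k_p_x * q * v^(k+1) = 0.049313
APV(future benefits) = 198325 * 0.049313 = 9779.9667
Life annuity-due factor ä_{x:5} = sum_{k=0}^{4} k_p_x * v^k = 4.617474
APV(future premiums) = 3906 * 4.617474 = 18035.8532
V = 9779.9667 - 18035.8532
= -8255.8865


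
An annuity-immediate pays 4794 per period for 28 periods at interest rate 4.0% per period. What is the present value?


PV = PMT * (1 - (1+i)^(-n)) / i
= 4794 * (1 - (1+0.04)^(-28)) / 0.04
= 4794 * (1 - 0.333477) / 0.04
= 4794 * 16.663063
= 79882.7251


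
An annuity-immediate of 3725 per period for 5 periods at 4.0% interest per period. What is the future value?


FV = PMT * ((1+i)^n - 1) / i
= 3725 * ((1.04)^5 - 1) / 0.04
= 3725 * (1.216653 - 1) / 0.04
= 20175.8015


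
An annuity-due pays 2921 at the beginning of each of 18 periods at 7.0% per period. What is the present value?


PV_due = PMT * (1-(1+i)^(-n))/i * (1+i)
PV_immediate = 29382.5929
PV_due = 29382.5929 * 1.07
= 31439.3744


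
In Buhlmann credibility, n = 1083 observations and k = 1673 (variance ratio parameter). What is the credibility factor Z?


Z = n / (n + k)
= 1083 / (1083 + 1673)
= 1083 / 2756
= 0.393


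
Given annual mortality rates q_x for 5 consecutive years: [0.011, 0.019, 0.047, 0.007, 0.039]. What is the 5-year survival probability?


p_k = 1 - q_k for each year
Survival = product of (1 - q_k)
= 0.989 * 0.981 * 0.953 * 0.993 * 0.961
= 0.8823


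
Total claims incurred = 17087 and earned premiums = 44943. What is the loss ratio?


Loss ratio = claims / premiums
= 17087 / 44943
= 0.3802


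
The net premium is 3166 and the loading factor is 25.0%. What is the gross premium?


Gross = net * (1 + loading)
= 3166 * (1 + 0.25)
= 3166 * 1.25
= 3957.5


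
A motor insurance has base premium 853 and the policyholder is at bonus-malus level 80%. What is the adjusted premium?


adjusted = base * BM_level / 100
= 853 * 80 / 100
= 853 * 0.8
= 682.4


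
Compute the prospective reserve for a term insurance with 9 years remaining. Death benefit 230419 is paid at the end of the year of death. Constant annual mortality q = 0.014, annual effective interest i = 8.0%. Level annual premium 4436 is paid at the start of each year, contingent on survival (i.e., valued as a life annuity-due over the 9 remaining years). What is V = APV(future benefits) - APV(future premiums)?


v = 1/(1+i) = 0.925926
APV(future benefits) per unit = sum_{k=0}^{8} k_p_x * q * v^(k+1) = 0.08331
APV(future benefits) = 230419 * 0.08331 = 19196.1527
Life annuity-due factor ä_{x:9} = sum_{k=0}^{8} k_p_x * v^k = 6.426753
APV(future premiums) = 4436 * 6.426753 = 28509.0776
V = 19196.1527 - 28509.0776
= -9312.9249


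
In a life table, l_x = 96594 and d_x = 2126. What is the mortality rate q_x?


q_x = d_x / l_x
= 2126 / 96594
= 0.022


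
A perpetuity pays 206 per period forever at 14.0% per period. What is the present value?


PV = PMT / i
= 206 / 0.14
= 1471.4286


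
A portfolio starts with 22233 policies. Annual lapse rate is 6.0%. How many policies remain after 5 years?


remaining = initial * (1 - lapse)^years
= 22233 * (1 - 0.06)^5
= 22233 * 0.733904
= 16316.8881


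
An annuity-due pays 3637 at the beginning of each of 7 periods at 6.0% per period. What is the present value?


PV_due = PMT * (1-(1+i)^(-n))/i * (1+i)
PV_immediate = 20303.1213
PV_due = 20303.1213 * 1.06
= 21521.3086


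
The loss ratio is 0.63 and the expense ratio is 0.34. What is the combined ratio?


Combined ratio = loss ratio + expense ratio
= 0.63 + 0.34
= 0.97


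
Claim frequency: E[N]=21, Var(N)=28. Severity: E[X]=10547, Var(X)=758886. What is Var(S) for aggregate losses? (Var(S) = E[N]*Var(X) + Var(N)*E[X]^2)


Var(S) = E[N]*Var(X) + Var(N)*E[X]^2
= 21*758886 + 28*10547^2
= 15936606 + 3114697852
= 3.1306e+09
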